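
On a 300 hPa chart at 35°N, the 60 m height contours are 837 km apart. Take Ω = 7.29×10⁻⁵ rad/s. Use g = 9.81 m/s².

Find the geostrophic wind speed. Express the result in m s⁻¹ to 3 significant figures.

8.41 m s⁻¹

Coriolis parameter at 35°N:
f = 2Ω sin φ = 2 × 7.29×10⁻⁵ × sin 35° = 8.36×10⁻⁵ s⁻¹
Height gradient: |∂Z/∂n| = 60 m / 837000 m = 7.17×10⁻⁵
On a pressure surface, geostrophic balance gives V_g = (g/f)|∂Z/∂n|:
V_g = 9.81 × 7.17×10⁻⁵ / 8.36×10⁻⁵ = 8.41 m/s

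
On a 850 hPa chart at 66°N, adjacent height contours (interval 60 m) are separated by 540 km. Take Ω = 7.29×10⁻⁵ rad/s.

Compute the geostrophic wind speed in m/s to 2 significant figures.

Coriolis parameter at 66°N:
f = 2Ω sin φ = 2 × 7.29×10⁻⁵ × sin 66° = 1.33×10⁻⁴ s⁻¹
Height gradient: |∂Z/∂n| = 60 m / 540000 m = 1.11×10⁻⁴
On a pressure surface, geostrophic balance gives V_g = (g/f)|∂Z/∂n|:
V_g = 9.81 × 1.11×10⁻⁴ / 1.33×10⁻⁴ = 8.18 m/s

8.2 m/s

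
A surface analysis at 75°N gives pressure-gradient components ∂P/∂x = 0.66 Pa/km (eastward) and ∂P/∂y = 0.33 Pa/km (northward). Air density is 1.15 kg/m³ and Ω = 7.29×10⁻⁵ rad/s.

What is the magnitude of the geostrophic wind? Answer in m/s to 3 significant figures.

Coriolis parameter at 75°N:
f = 2Ω sin φ = 2 × 7.29×10⁻⁵ × sin 75° = 1.41×10⁻⁴ s⁻¹
Component geostrophic relations (x east, y north):
u_g = −(1/(fρ)) ∂P/∂y,  v_g = (1/(fρ)) ∂P/∂x
u_g = −(0.33×10⁻³)/(1.41×10⁻⁴ × 1.15) = −2.04 m/s;  v_g = (0.66×10⁻³)/(1.41×10⁻⁴ × 1.15) = 4.08 m/s
|V_g| = √(u_g² + v_g²) = 4.56 m/s

4.56 m/s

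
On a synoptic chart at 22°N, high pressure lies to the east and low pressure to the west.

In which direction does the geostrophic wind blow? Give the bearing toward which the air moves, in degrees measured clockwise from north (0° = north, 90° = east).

000°

The pressure-gradient force points toward the west (bearing 270°).
Geostrophic balance: in the Northern Hemisphere the Coriolis force deflects motion to the right, so the geostrophic wind blows 90° to the right of the pressure-gradient force (low pressure on the left).
Rotating 270° by 90° clockwise gives 000° — the wind blows toward the north.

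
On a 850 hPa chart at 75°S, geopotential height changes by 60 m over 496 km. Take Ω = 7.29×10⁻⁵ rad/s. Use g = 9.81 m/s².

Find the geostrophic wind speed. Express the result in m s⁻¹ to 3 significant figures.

Coriolis parameter at 75°S:
f = 2Ω sin φ = 2 × 7.29×10⁻⁵ × sin 75° = 1.41×10⁻⁴ s⁻¹
Height gradient: |∂Z/∂n| = 60 m / 496000 m = 1.21×10⁻⁴
On a pressure surface, geostrophic balance gives V_g = (g/f)|∂Z/∂n|:
V_g = 9.81 × 1.21×10⁻⁴ / 1.41×10⁻⁴ = 8.43 m/s

8.43 m s⁻¹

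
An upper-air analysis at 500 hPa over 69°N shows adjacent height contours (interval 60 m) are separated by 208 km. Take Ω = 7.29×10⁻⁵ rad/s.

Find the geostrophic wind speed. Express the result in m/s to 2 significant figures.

21 m/s

Coriolis parameter at 69°N:
f = 2Ω sin φ = 2 × 7.29×10⁻⁵ × sin 69° = 1.36×10⁻⁴ s⁻¹
Height gradient: |∂Z/∂n| = 60 m / 208000 m = 2.88×10⁻⁴
On a pressure surface, geostrophic balance gives V_g = (g/f)|∂Z/∂n|:
V_g = 9.81 × 2.88×10⁻⁴ / 1.36×10⁻⁴ = 20.8 m/s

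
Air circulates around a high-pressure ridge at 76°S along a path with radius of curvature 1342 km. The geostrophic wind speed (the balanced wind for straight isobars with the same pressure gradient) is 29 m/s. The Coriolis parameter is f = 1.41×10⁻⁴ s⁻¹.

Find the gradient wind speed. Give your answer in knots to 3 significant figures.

69.5 knots

Around a high, pressure-gradient force acts outward with centrifugal, so Coriolis balances both:
fV = (1/ρ)|∂P/∂n| + V²/R  →  V² − fR·V + fR·V_g = 0
With fR = 1.41×10⁻⁴ × 1342×10³ m = 189 m/s:
V = [fR − √((fR)² − 4 fR V_g)]/2 = [189 − √(189² − 4×189×29)]/2 = 35.8 m/s
Supergeostrophic (V > V_g = 29 m/s), as expected around a high.
Converting: 35.8 m/s × 1.944 = 69.5 knots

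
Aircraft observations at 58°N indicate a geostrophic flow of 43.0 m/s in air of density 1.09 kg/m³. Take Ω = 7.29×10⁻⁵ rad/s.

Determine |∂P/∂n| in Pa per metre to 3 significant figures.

5.80×10⁻³ Pa/m

Coriolis parameter at 58°N:
f = 2Ω sin φ = 2 × 7.29×10⁻⁵ × sin 58° = 1.24×10⁻⁴ s⁻¹
Geostrophic balance rearranged: |∂P/∂n| = f ρ V_g
|∂P/∂n| = 1.24×10⁻⁴ × 1.09 × 43.0 = 5.80×10⁻³ Pa/m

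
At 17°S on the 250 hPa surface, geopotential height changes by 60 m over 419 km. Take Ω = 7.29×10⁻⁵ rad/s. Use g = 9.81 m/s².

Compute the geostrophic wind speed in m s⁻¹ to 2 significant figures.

Coriolis parameter at 17°S:
f = 2Ω sin φ = 2 × 7.29×10⁻⁵ × sin 17° = 4.26×10⁻⁵ s⁻¹
Height gradient: |∂Z/∂n| = 60 m / 419000 m = 1.43×10⁻⁴
On a pressure surface, geostrophic balance gives V_g = (g/f)|∂Z/∂n|:
V_g = 9.81 × 1.43×10⁻⁴ / 4.26×10⁻⁵ = 33.0 m/s

33 m s⁻¹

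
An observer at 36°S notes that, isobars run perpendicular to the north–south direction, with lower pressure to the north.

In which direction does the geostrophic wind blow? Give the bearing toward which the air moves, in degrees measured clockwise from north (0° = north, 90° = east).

The pressure-gradient force points toward the north (bearing 000°).
Geostrophic balance: in the Southern Hemisphere the Coriolis force deflects motion to the left, so the geostrophic wind blows 90° to the left of the pressure-gradient force (low pressure on the right).
Rotating 000° by 90° counterclockwise gives 270° — the wind blows toward the west.

270°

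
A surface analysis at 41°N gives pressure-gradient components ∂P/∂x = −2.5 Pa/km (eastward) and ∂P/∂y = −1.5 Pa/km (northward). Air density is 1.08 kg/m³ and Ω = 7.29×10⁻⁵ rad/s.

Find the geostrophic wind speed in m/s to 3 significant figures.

28.2 m/s

Coriolis parameter at 41°N:
f = 2Ω sin φ = 2 × 7.29×10⁻⁵ × sin 41° = 9.57×10⁻⁵ s⁻¹
Component geostrophic relations (x east, y north):
u_g = −(1/(fρ)) ∂P/∂y,  v_g = (1/(fρ)) ∂P/∂x
u_g = −(−1.5×10⁻³)/(9.57×10⁻⁵ × 1.08) = 14.5 m/s;  v_g = (−2.5×10⁻³)/(9.57×10⁻⁵ × 1.08) = −24.2 m/s
|V_g| = √(u_g² + v_g²) = 28.2 m/s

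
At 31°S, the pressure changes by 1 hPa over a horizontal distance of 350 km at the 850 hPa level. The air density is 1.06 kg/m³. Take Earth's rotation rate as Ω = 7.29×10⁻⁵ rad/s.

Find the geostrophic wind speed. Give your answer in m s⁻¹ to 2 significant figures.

Coriolis parameter at 31°S:
f = 2Ω sin φ = 2 × 7.29×10⁻⁵ × sin 31° = 7.51×10⁻⁵ s⁻¹
Pressure gradient: |∂P/∂n| = 100 Pa / 350000 m = 2.86×10⁻⁴ Pa/m
Geostrophic balance (pressure-gradient force = Coriolis force):
V_g = (1/(fρ)) |∂P/∂n| = 2.86×10⁻⁴ / (7.51×10⁻⁵ × 1.06) = 3.59 m/s

3.6 m s⁻¹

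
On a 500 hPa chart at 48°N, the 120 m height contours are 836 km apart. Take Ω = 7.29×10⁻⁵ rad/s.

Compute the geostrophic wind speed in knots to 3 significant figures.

25.3 knots

Coriolis parameter at 48°N:
f = 2Ω sin φ = 2 × 7.29×10⁻⁵ × sin 48° = 1.08×10⁻⁴ s⁻¹
Height gradient: |∂Z/∂n| = 120 m / 836000 m = 1.44×10⁻⁴
On a pressure surface, geostrophic balance gives V_g = (g/f)|∂Z/∂n|:
V_g = 9.81 × 1.44×10⁻⁴ / 1.08×10⁻⁴ = 13.0 m/s
Converting: 13.0 m/s × 1.944 = 25.3 knots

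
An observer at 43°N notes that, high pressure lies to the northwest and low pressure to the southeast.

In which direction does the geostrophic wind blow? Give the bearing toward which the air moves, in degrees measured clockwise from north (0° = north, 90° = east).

The pressure-gradient force points toward the southeast (bearing 135°).
Geostrophic balance: in the Northern Hemisphere the Coriolis force deflects motion to the right, so the geostrophic wind blows 90° to the right of the pressure-gradient force (low pressure on the left).
Rotating 135° by 90° clockwise gives 225° — the wind blows toward the southwest.

225°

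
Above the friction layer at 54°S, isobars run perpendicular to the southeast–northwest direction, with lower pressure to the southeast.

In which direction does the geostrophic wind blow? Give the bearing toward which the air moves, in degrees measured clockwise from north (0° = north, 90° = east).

045°

The pressure-gradient force points toward the southeast (bearing 135°).
Geostrophic balance: in the Southern Hemisphere the Coriolis force deflects motion to the left, so the geostrophic wind blows 90° to the left of the pressure-gradient force (low pressure on the right).
Rotating 135° by 90° counterclockwise gives 045° — the wind blows toward the northeast.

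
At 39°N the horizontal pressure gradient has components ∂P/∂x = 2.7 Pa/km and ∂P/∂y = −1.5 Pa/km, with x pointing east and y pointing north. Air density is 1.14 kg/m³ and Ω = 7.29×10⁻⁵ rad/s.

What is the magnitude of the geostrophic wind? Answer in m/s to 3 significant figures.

Coriolis parameter at 39°N:
f = 2Ω sin φ = 2 × 7.29×10⁻⁵ × sin 39° = 9.18×10⁻⁵ s⁻¹
Component geostrophic relations (x east, y north):
u_g = −(1/(fρ)) ∂P/∂y,  v_g = (1/(fρ)) ∂P/∂x
u_g = −(−1.5×10⁻³)/(9.18×10⁻⁵ × 1.14) = 14.3 m/s;  v_g = (2.7×10⁻³)/(9.18×10⁻⁵ × 1.14) = 25.8 m/s
|V_g| = √(u_g² + v_g²) = 29.5 m/s

29.5 m/s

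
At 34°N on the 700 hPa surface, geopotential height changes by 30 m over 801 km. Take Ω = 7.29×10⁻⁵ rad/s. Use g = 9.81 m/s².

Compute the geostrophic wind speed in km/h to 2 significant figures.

16 km/h

Coriolis parameter at 34°N:
f = 2Ω sin φ = 2 × 7.29×10⁻⁵ × sin 34° = 8.15×10⁻⁵ s⁻¹
Height gradient: |∂Z/∂n| = 30 m / 801000 m = 3.75×10⁻⁵
On a pressure surface, geostrophic balance gives V_g = (g/f)|∂Z/∂n|:
V_g = 9.81 × 3.75×10⁻⁵ / 8.15×10⁻⁵ = 4.51 m/s
Converting: 4.51 m/s × 3.6 = 16 km/h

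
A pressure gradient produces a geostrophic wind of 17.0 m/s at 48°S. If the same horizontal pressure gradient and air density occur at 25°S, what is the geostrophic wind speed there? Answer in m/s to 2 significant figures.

30 m/s

With the same pressure gradient and density, V_g ∝ 1/f ∝ 1/sin φ.
V₂ = V₁ · sin φ₁ / sin φ₂ = 17.0 × sin 48° / sin 25°
V₂ = 17.0 × 0.7431/0.4226 = 30 m/s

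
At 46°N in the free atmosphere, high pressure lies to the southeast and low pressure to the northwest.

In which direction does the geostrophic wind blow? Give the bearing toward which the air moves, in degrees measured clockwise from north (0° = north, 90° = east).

The pressure-gradient force points toward the northwest (bearing 315°).
Geostrophic balance: in the Northern Hemisphere the Coriolis force deflects motion to the right, so the geostrophic wind blows 90° to the right of the pressure-gradient force (low pressure on the left).
Rotating 315° by 90° clockwise gives 045° — the wind blows toward the northeast.

045°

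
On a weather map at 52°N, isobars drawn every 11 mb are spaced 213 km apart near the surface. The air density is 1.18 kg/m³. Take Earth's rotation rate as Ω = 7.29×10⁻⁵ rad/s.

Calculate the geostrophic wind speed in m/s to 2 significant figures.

38 m/s

Coriolis parameter at 52°N:
f = 2Ω sin φ = 2 × 7.29×10⁻⁵ × sin 52° = 1.15×10⁻⁴ s⁻¹
Pressure gradient: |∂P/∂n| = 1100 Pa / 213000 m = 5.16×10⁻³ Pa/m
Geostrophic balance (pressure-gradient force = Coriolis force):
V_g = (1/(fρ)) |∂P/∂n| = 5.16×10⁻³ / (1.15×10⁻⁴ × 1.18) = 38.1 m/s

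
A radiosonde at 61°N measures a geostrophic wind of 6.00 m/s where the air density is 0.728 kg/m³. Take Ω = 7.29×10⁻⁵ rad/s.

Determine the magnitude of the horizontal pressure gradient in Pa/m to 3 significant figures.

5.57×10⁻⁴ Pa/m

Coriolis parameter at 61°N:
f = 2Ω sin φ = 2 × 7.29×10⁻⁵ × sin 61° = 1.28×10⁻⁴ s⁻¹
Geostrophic balance rearranged: |∂P/∂n| = f ρ V_g
|∂P/∂n| = 1.28×10⁻⁴ × 0.728 × 6.00 = 5.57×10⁻⁴ Pa/m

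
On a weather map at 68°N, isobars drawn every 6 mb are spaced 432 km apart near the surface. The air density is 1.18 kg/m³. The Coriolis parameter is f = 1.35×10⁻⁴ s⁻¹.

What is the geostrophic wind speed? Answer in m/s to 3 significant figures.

Pressure gradient: |∂P/∂n| = 600 Pa / 432000 m = 1.39×10⁻³ Pa/m
Geostrophic balance (pressure-gradient force = Coriolis force):
V_g = (1/(fρ)) |∂P/∂n| = 1.39×10⁻³ / (1.35×10⁻⁴ × 1.18) = 8.72 m/s

8.72 m/s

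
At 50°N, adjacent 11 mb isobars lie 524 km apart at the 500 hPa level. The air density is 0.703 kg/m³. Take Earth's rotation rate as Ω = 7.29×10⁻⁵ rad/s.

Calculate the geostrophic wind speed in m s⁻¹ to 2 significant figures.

27 m s⁻¹

Coriolis parameter at 50°N:
f = 2Ω sin φ = 2 × 7.29×10⁻⁵ × sin 50° = 1.12×10⁻⁴ s⁻¹
Pressure gradient: |∂P/∂n| = 1100 Pa / 524000 m = 2.10×10⁻³ Pa/m
Geostrophic balance (pressure-gradient force = Coriolis force):
V_g = (1/(fρ)) |∂P/∂n| = 2.10×10⁻³ / (1.12×10⁻⁴ × 0.703) = 26.7 m/s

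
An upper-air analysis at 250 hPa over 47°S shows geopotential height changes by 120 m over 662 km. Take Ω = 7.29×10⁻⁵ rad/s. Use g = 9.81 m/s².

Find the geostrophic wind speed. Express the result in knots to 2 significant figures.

Coriolis parameter at 47°S:
f = 2Ω sin φ = 2 × 7.29×10⁻⁵ × sin 47° = 1.07×10⁻⁴ s⁻¹
Height gradient: |∂Z/∂n| = 120 m / 662000 m = 1.81×10⁻⁴
On a pressure surface, geostrophic balance gives V_g = (g/f)|∂Z/∂n|:
V_g = 9.81 × 1.81×10⁻⁴ / 1.07×10⁻⁴ = 16.7 m/s
Converting: 16.7 m/s × 1.944 = 32 knots

32 knots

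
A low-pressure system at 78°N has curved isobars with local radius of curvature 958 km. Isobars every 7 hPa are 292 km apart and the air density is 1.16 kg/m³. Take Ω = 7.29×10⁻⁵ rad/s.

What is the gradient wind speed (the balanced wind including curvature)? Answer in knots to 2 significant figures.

26 knots

Coriolis parameter at 78°N:
f = 2Ω sin φ = 2 × 7.29×10⁻⁵ × sin 78° = 1.43×10⁻⁴ s⁻¹
Pressure gradient: |∂P/∂n| = 700 Pa / 292000 m = 2.40×10⁻³ Pa/m
Geostrophic speed: V_g = |∂P/∂n|/(fρ) = 2.40×10⁻³/(1.43×10⁻⁴ × 1.16) = 14.5 m/s
Around a low, centrifugal force acts outward with Coriolis, so pressure-gradient force balances both:
(1/ρ)|∂P/∂n| = fV + V²/R  →  V² + fR·V − fR·V_g = 0
With fR = 1.43×10⁻⁴ × 958×10³ m = 137 m/s:
V = [−fR + √((fR)² + 4 fR V_g)]/2 = [−137 + √(137² + 4×137×14.5)]/2 = 13.2 m/s
Subgeostrophic (V < V_g = 14.5 m/s), as expected around a low.
Converting: 13.2 m/s × 1.944 = 26 knots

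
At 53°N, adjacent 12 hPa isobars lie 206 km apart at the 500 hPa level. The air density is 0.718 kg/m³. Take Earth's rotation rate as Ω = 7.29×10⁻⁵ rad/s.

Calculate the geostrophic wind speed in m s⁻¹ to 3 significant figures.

Coriolis parameter at 53°N:
f = 2Ω sin φ = 2 × 7.29×10⁻⁵ × sin 53° = 1.16×10⁻⁴ s⁻¹
Pressure gradient: |∂P/∂n| = 1200 Pa / 206000 m = 5.83×10⁻³ Pa/m
Geostrophic balance (pressure-gradient force = Coriolis force):
V_g = (1/(fρ)) |∂P/∂n| = 5.83×10⁻³ / (1.16×10⁻⁴ × 0.718) = 69.7 m/s

69.7 m s⁻¹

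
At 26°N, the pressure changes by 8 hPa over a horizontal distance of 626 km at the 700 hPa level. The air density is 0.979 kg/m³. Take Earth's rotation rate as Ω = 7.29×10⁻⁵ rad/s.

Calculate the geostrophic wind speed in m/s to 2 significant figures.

Coriolis parameter at 26°N:
f = 2Ω sin φ = 2 × 7.29×10⁻⁵ × sin 26° = 6.39×10⁻⁵ s⁻¹
Pressure gradient: |∂P/∂n| = 800 Pa / 626000 m = 1.28×10⁻³ Pa/m
Geostrophic balance (pressure-gradient force = Coriolis force):
V_g = (1/(fρ)) |∂P/∂n| = 1.28×10⁻³ / (6.39×10⁻⁵ × 0.979) = 20.4 m/s

20 m/s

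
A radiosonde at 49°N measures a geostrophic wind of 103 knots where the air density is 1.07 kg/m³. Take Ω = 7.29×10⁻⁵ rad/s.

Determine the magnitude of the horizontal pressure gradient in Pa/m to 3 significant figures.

6.24×10⁻³ Pa/m

Coriolis parameter at 49°N:
f = 2Ω sin φ = 2 × 7.29×10⁻⁵ × sin 49° = 1.10×10⁻⁴ s⁻¹
Wind speed in SI: 103 knots = 53.0 m/s
Geostrophic balance rearranged: |∂P/∂n| = f ρ V_g
|∂P/∂n| = 1.10×10⁻⁴ × 1.07 × 53.0 = 6.24×10⁻³ Pa/m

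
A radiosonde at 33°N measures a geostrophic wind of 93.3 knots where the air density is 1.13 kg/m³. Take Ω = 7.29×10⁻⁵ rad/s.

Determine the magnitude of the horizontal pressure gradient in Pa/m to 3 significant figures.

Coriolis parameter at 33°N:
f = 2Ω sin φ = 2 × 7.29×10⁻⁵ × sin 33° = 7.94×10⁻⁵ s⁻¹
Wind speed in SI: 93.3 knots = 48.0 m/s
Geostrophic balance rearranged: |∂P/∂n| = f ρ V_g
|∂P/∂n| = 7.94×10⁻⁵ × 1.13 × 48.0 = 4.31×10⁻³ Pa/m

4.31×10⁻³ Pa/m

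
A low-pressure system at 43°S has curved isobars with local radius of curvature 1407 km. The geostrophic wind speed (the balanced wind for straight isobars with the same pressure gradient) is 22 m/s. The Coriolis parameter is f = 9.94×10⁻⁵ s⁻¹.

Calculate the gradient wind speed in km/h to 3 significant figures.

Around a low, centrifugal force acts outward with Coriolis, so pressure-gradient force balances both:
(1/ρ)|∂P/∂n| = fV + V²/R  →  V² + fR·V − fR·V_g = 0
With fR = 9.94×10⁻⁵ × 1407×10³ m = 140 m/s:
V = [−fR + √((fR)² + 4 fR V_g)]/2 = [−140 + √(140² + 4×140×22)]/2 = 19.3 m/s
Subgeostrophic (V < V_g = 22 m/s), as expected around a low.
Converting: 19.3 m/s × 3.6 = 69.6 km/h

69.6 km/h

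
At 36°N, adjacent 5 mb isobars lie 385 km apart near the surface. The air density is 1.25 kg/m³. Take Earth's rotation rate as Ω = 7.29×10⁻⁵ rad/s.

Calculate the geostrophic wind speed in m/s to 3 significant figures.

12.1 m/s

Coriolis parameter at 36°N:
f = 2Ω sin φ = 2 × 7.29×10⁻⁵ × sin 36° = 8.57×10⁻⁵ s⁻¹
Pressure gradient: |∂P/∂n| = 500 Pa / 385000 m = 1.30×10⁻³ Pa/m
Geostrophic balance (pressure-gradient force = Coriolis force):
V_g = (1/(fρ)) |∂P/∂n| = 1.30×10⁻³ / (8.57×10⁻⁵ × 1.25) = 12.1 m/s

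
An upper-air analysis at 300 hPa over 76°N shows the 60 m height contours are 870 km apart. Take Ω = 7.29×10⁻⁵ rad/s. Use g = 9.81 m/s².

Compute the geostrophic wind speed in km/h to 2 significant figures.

Coriolis parameter at 76°N:
f = 2Ω sin φ = 2 × 7.29×10⁻⁵ × sin 76° = 1.41×10⁻⁴ s⁻¹
Height gradient: |∂Z/∂n| = 60 m / 870000 m = 6.90×10⁻⁵
On a pressure surface, geostrophic balance gives V_g = (g/f)|∂Z/∂n|:
V_g = 9.81 × 6.90×10⁻⁵ / 1.41×10⁻⁴ = 4.78 m/s
Converting: 4.78 m/s × 3.6 = 17 km/h

17 km/h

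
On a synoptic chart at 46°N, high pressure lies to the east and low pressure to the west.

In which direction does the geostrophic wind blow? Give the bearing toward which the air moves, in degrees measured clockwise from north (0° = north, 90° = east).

000°

The pressure-gradient force points toward the west (bearing 270°).
Geostrophic balance: in the Northern Hemisphere the Coriolis force deflects motion to the right, so the geostrophic wind blows 90° to the right of the pressure-gradient force (low pressure on the left).
Rotating 270° by 90° clockwise gives 000° — the wind blows toward the north.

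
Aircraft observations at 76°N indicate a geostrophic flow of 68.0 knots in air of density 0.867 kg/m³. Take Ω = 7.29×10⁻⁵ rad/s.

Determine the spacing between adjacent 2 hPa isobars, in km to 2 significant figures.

Coriolis parameter at 76°N:
f = 2Ω sin φ = 2 × 7.29×10⁻⁵ × sin 76° = 1.41×10⁻⁴ s⁻¹
Wind speed in SI: 68.0 knots = 35.0 m/s
Geostrophic balance rearranged: |∂P/∂n| = f ρ V_g
|∂P/∂n| = 1.41×10⁻⁴ × 0.867 × 35.0 = 4.29×10⁻³ Pa/m
Isobar spacing: Δn = ΔP/|∂P/∂n| = 200 Pa / 4.29×10⁻³ Pa/m = 46612 m ≈ 47 km

47 km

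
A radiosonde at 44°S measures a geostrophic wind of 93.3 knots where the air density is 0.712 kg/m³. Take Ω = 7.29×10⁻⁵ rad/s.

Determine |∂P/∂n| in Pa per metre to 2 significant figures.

Coriolis parameter at 44°S:
f = 2Ω sin φ = 2 × 7.29×10⁻⁵ × sin 44° = 1.01×10⁻⁴ s⁻¹
Wind speed in SI: 93.3 knots = 48.0 m/s
Geostrophic balance rearranged: |∂P/∂n| = f ρ V_g
|∂P/∂n| = 1.01×10⁻⁴ × 0.712 × 48.0 = 3.46×10⁻³ Pa/m

3.5×10⁻³ Pa/m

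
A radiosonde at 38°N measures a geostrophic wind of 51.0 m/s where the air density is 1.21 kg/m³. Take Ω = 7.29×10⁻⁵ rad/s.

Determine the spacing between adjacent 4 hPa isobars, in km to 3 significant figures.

Coriolis parameter at 38°N:
f = 2Ω sin φ = 2 × 7.29×10⁻⁵ × sin 38° = 8.98×10⁻⁵ s⁻¹
Geostrophic balance rearranged: |∂P/∂n| = f ρ V_g
|∂P/∂n| = 8.98×10⁻⁵ × 1.21 × 51.0 = 5.54×10⁻³ Pa/m
Isobar spacing: Δn = ΔP/|∂P/∂n| = 400 Pa / 5.54×10⁻³ Pa/m = 72211 m ≈ 72.2 km

72.2 km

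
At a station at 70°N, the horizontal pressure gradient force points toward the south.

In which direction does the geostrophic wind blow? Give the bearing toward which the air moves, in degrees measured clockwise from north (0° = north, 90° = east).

The pressure-gradient force points toward the south (bearing 180°).
Geostrophic balance: in the Northern Hemisphere the Coriolis force deflects motion to the right, so the geostrophic wind blows 90° to the right of the pressure-gradient force (low pressure on the left).
Rotating 180° by 90° clockwise gives 270° — the wind blows toward the west.

270°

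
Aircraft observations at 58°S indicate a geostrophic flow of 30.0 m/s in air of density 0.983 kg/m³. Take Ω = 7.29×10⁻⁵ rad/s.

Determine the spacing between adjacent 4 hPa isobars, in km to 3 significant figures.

Coriolis parameter at 58°S:
f = 2Ω sin φ = 2 × 7.29×10⁻⁵ × sin 58° = 1.24×10⁻⁴ s⁻¹
Geostrophic balance rearranged: |∂P/∂n| = f ρ V_g
|∂P/∂n| = 1.24×10⁻⁴ × 0.983 × 30.0 = 3.65×10⁻³ Pa/m
Isobar spacing: Δn = ΔP/|∂P/∂n| = 400 Pa / 3.65×10⁻³ Pa/m = 109700 m ≈ 110 km

110 km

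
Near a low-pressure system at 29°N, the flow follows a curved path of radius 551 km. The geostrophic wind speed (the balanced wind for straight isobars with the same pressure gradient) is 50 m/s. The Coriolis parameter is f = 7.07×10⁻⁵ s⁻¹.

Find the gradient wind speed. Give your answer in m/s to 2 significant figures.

Around a low, centrifugal force acts outward with Coriolis, so pressure-gradient force balances both:
(1/ρ)|∂P/∂n| = fV + V²/R  →  V² + fR·V − fR·V_g = 0
With fR = 7.07×10⁻⁵ × 551×10³ m = 39.0 m/s:
V = [−fR + √((fR)² + 4 fR V_g)]/2 = [−39.0 + √(39.0² + 4×39.0×50)]/2 = 28.8 m/s
Subgeostrophic (V < V_g = 50 m/s), as expected around a low.

29 m/s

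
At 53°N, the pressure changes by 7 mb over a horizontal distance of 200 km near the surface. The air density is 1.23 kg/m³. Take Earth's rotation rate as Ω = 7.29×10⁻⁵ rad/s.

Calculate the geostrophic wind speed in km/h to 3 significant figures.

Coriolis parameter at 53°N:
f = 2Ω sin φ = 2 × 7.29×10⁻⁵ × sin 53° = 1.16×10⁻⁴ s⁻¹
Pressure gradient: |∂P/∂n| = 700 Pa / 200000 m = 3.50×10⁻³ Pa/m
Geostrophic balance (pressure-gradient force = Coriolis force):
V_g = (1/(fρ)) |∂P/∂n| = 3.50×10⁻³ / (1.16×10⁻⁴ × 1.23) = 24.4 m/s
Converting: 24.4 m/s × 3.6 = 88.0 km/h

88.0 km/h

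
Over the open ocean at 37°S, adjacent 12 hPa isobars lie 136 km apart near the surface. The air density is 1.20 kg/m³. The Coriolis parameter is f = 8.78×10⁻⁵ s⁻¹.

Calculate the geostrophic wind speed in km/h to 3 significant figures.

Pressure gradient: |∂P/∂n| = 1200 Pa / 136000 m = 8.82×10⁻³ Pa/m
Geostrophic balance (pressure-gradient force = Coriolis force):
V_g = (1/(fρ)) |∂P/∂n| = 8.82×10⁻³ / (8.78×10⁻⁵ × 1.20) = 83.7 m/s
Converting: 83.7 m/s × 3.6 = 301 km/h

301 km/h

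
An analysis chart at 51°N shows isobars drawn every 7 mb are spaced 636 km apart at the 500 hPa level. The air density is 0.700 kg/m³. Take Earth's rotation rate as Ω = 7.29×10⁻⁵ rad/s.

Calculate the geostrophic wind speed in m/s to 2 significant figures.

Coriolis parameter at 51°N:
f = 2Ω sin φ = 2 × 7.29×10⁻⁵ × sin 51° = 1.13×10⁻⁴ s⁻¹
Pressure gradient: |∂P/∂n| = 700 Pa / 636000 m = 1.10×10⁻³ Pa/m
Geostrophic balance (pressure-gradient force = Coriolis force):
V_g = (1/(fρ)) |∂P/∂n| = 1.10×10⁻³ / (1.13×10⁻⁴ × 0.700) = 13.9 m/s

14 m/s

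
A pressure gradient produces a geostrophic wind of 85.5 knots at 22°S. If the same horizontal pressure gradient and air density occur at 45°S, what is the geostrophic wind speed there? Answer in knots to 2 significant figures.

45 knots

With the same pressure gradient and density, V_g ∝ 1/f ∝ 1/sin φ.
V₂ = V₁ · sin φ₁ / sin φ₂ = 85.5 × sin 22° / sin 45°
V₂ = 85.5 × 0.3746/0.7071 = 45 knots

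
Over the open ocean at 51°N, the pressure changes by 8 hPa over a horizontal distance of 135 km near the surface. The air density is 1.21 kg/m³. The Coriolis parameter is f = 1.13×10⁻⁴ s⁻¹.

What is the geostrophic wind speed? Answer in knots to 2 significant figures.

84 knots

Pressure gradient: |∂P/∂n| = 800 Pa / 135000 m = 5.93×10⁻³ Pa/m
Geostrophic balance (pressure-gradient force = Coriolis force):
V_g = (1/(fρ)) |∂P/∂n| = 5.93×10⁻³ / (1.13×10⁻⁴ × 1.21) = 43.3 m/s
Converting: 43.3 m/s × 1.944 = 84 knots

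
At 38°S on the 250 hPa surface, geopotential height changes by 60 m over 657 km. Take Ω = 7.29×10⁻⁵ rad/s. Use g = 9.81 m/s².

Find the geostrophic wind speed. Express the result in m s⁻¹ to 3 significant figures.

9.98 m s⁻¹

Coriolis parameter at 38°S:
f = 2Ω sin φ = 2 × 7.29×10⁻⁵ × sin 38° = 8.98×10⁻⁵ s⁻¹
Height gradient: |∂Z/∂n| = 60 m / 657000 m = 9.13×10⁻⁵
On a pressure surface, geostrophic balance gives V_g = (g/f)|∂Z/∂n|:
V_g = 9.81 × 9.13×10⁻⁵ / 8.98×10⁻⁵ = 9.98 m/s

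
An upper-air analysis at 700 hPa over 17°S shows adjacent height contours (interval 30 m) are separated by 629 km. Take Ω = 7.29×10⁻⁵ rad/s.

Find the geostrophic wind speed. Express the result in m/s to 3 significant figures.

Coriolis parameter at 17°S:
f = 2Ω sin φ = 2 × 7.29×10⁻⁵ × sin 17° = 4.26×10⁻⁵ s⁻¹
Height gradient: |∂Z/∂n| = 30 m / 629000 m = 4.77×10⁻⁵
On a pressure surface, geostrophic balance gives V_g = (g/f)|∂Z/∂n|:
V_g = 9.81 × 4.77×10⁻⁵ / 4.26×10⁻⁵ = 11.0 m/s

11.0 m/s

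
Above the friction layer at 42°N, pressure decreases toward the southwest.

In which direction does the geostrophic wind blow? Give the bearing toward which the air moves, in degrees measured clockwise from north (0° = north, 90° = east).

The pressure-gradient force points toward the southwest (bearing 225°).
Geostrophic balance: in the Northern Hemisphere the Coriolis force deflects motion to the right, so the geostrophic wind blows 90° to the right of the pressure-gradient force (low pressure on the left).
Rotating 225° by 90° clockwise gives 315° — the wind blows toward the northwest.

315°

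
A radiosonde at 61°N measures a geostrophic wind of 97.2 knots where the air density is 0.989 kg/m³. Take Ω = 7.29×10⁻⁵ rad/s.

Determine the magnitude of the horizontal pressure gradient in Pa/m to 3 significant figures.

6.31×10⁻³ Pa/m

Coriolis parameter at 61°N:
f = 2Ω sin φ = 2 × 7.29×10⁻⁵ × sin 61° = 1.28×10⁻⁴ s⁻¹
Wind speed in SI: 97.2 knots = 50.0 m/s
Geostrophic balance rearranged: |∂P/∂n| = f ρ V_g
|∂P/∂n| = 1.28×10⁻⁴ × 0.989 × 50.0 = 6.31×10⁻³ Pa/m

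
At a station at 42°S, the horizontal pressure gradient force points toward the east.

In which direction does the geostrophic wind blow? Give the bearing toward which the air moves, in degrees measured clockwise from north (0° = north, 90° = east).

000°

The pressure-gradient force points toward the east (bearing 090°).
Geostrophic balance: in the Southern Hemisphere the Coriolis force deflects motion to the left, so the geostrophic wind blows 90° to the left of the pressure-gradient force (low pressure on the right).
Rotating 090° by 90° counterclockwise gives 000° — the wind blows toward the north.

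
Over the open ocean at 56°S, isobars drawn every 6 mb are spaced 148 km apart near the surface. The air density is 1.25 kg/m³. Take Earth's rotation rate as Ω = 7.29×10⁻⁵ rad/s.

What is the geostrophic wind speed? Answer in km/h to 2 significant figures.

97 km/h

Coriolis parameter at 56°S:
f = 2Ω sin φ = 2 × 7.29×10⁻⁵ × sin 56° = 1.21×10⁻⁴ s⁻¹
Pressure gradient: |∂P/∂n| = 600 Pa / 148000 m = 4.05×10⁻³ Pa/m
Geostrophic balance (pressure-gradient force = Coriolis force):
V_g = (1/(fρ)) |∂P/∂n| = 4.05×10⁻³ / (1.21×10⁻⁴ × 1.25) = 26.8 m/s
Converting: 26.8 m/s × 3.6 = 97 km/h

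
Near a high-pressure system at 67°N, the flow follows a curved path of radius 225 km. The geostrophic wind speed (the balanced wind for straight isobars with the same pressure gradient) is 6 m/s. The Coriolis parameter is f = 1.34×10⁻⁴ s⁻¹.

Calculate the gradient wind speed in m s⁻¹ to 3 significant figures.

Around a high, pressure-gradient force acts outward with centrifugal, so Coriolis balances both:
fV = (1/ρ)|∂P/∂n| + V²/R  →  V² − fR·V + fR·V_g = 0
With fR = 1.34×10⁻⁴ × 225×10³ m = 30.2 m/s:
V = [fR − √((fR)² − 4 fR V_g)]/2 = [30.2 − √(30.2² − 4×30.2×6)]/2 = 8.27 m/s
Supergeostrophic (V > V_g = 6 m/s), as expected around a high.

8.27 m s⁻¹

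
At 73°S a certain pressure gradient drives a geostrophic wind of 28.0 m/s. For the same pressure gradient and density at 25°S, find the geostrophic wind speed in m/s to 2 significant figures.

With the same pressure gradient and density, V_g ∝ 1/f ∝ 1/sin φ.
V₂ = V₁ · sin φ₁ / sin φ₂ = 28.0 × sin 73° / sin 25°
V₂ = 28.0 × 0.9563/0.4226 = 63 m/s

63 m/s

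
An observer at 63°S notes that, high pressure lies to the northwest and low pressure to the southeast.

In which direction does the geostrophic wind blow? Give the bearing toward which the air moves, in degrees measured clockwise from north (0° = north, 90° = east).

045°

The pressure-gradient force points toward the southeast (bearing 135°).
Geostrophic balance: in the Southern Hemisphere the Coriolis force deflects motion to the left, so the geostrophic wind blows 90° to the left of the pressure-gradient force (low pressure on the right).
Rotating 135° by 90° counterclockwise gives 045° — the wind blows toward the northeast.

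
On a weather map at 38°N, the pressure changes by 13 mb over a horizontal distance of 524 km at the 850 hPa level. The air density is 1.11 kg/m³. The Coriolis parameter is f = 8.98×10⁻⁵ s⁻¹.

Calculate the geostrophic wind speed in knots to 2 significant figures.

Pressure gradient: |∂P/∂n| = 1300 Pa / 524000 m = 2.48×10⁻³ Pa/m
Geostrophic balance (pressure-gradient force = Coriolis force):
V_g = (1/(fρ)) |∂P/∂n| = 2.48×10⁻³ / (8.98×10⁻⁵ × 1.11) = 24.9 m/s
Converting: 24.9 m/s × 1.944 = 48 knots

48 knots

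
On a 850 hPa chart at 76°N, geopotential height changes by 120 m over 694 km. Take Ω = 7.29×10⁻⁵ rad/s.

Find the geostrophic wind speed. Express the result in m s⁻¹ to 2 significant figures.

Coriolis parameter at 76°N:
f = 2Ω sin φ = 2 × 7.29×10⁻⁵ × sin 76° = 1.41×10⁻⁴ s⁻¹
Height gradient: |∂Z/∂n| = 120 m / 694000 m = 1.73×10⁻⁴
On a pressure surface, geostrophic balance gives V_g = (g/f)|∂Z/∂n|:
V_g = 9.81 × 1.73×10⁻⁴ / 1.41×10⁻⁴ = 12.0 m/s

12 m s⁻¹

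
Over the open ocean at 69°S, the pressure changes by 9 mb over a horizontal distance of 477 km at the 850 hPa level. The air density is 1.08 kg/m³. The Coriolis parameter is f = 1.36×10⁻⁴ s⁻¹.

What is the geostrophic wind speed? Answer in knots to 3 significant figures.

25.0 knots

Pressure gradient: |∂P/∂n| = 900 Pa / 477000 m = 1.89×10⁻³ Pa/m
Geostrophic balance (pressure-gradient force = Coriolis force):
V_g = (1/(fρ)) |∂P/∂n| = 1.89×10⁻³ / (1.36×10⁻⁴ × 1.08) = 12.8 m/s
Converting: 12.8 m/s × 1.944 = 25.0 knots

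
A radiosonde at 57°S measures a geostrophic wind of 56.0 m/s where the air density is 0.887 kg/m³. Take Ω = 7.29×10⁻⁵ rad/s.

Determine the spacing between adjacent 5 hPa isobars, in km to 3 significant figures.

Coriolis parameter at 57°S:
f = 2Ω sin φ = 2 × 7.29×10⁻⁵ × sin 57° = 1.22×10⁻⁴ s⁻¹
Geostrophic balance rearranged: |∂P/∂n| = f ρ V_g
|∂P/∂n| = 1.22×10⁻⁴ × 0.887 × 56.0 = 6.07×10⁻³ Pa/m
Isobar spacing: Δn = ΔP/|∂P/∂n| = 500 Pa / 6.07×10⁻³ Pa/m = 82321 m ≈ 82.3 km

82.3 km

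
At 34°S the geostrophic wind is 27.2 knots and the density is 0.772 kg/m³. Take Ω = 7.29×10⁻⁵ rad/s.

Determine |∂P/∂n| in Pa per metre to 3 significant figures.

8.81×10⁻⁴ Pa/m

Coriolis parameter at 34°S:
f = 2Ω sin φ = 2 × 7.29×10⁻⁵ × sin 34° = 8.15×10⁻⁵ s⁻¹
Wind speed in SI: 27.2 knots = 14.0 m/s
Geostrophic balance rearranged: |∂P/∂n| = f ρ V_g
|∂P/∂n| = 8.15×10⁻⁵ × 0.772 × 14.0 = 8.81×10⁻⁴ Pa/m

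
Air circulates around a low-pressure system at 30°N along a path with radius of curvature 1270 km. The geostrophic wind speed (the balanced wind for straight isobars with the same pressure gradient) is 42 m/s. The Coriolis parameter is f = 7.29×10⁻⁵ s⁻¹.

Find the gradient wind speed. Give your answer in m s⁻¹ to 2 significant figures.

Around a low, centrifugal force acts outward with Coriolis, so pressure-gradient force balances both:
(1/ρ)|∂P/∂n| = fV + V²/R  →  V² + fR·V − fR·V_g = 0
With fR = 7.29×10⁻⁵ × 1270×10³ m = 92.6 m/s:
V = [−fR + √((fR)² + 4 fR V_g)]/2 = [−92.6 + √(92.6² + 4×92.6×42)]/2 = 31.4 m/s
Subgeostrophic (V < V_g = 42 m/s), as expected around a low.

31 m s⁻¹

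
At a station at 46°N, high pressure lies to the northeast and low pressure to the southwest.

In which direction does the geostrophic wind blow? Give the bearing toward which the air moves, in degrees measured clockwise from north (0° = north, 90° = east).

The pressure-gradient force points toward the southwest (bearing 225°).
Geostrophic balance: in the Northern Hemisphere the Coriolis force deflects motion to the right, so the geostrophic wind blows 90° to the right of the pressure-gradient force (low pressure on the left).
Rotating 225° by 90° clockwise gives 315° — the wind blows toward the northwest.

315°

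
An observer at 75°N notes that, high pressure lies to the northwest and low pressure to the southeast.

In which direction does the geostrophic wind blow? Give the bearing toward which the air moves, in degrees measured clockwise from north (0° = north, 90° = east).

225°

The pressure-gradient force points toward the southeast (bearing 135°).
Geostrophic balance: in the Northern Hemisphere the Coriolis force deflects motion to the right, so the geostrophic wind blows 90° to the right of the pressure-gradient force (low pressure on the left).
Rotating 135° by 90° clockwise gives 225° — the wind blows toward the southwest.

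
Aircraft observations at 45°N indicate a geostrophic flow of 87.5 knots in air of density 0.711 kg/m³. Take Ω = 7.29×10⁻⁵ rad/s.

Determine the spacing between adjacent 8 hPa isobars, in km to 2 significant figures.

Coriolis parameter at 45°N:
f = 2Ω sin φ = 2 × 7.29×10⁻⁵ × sin 45° = 1.03×10⁻⁴ s⁻¹
Wind speed in SI: 87.5 knots = 45.0 m/s
Geostrophic balance rearranged: |∂P/∂n| = f ρ V_g
|∂P/∂n| = 1.03×10⁻⁴ × 0.711 × 45.0 = 3.30×10⁻³ Pa/m
Isobar spacing: Δn = ΔP/|∂P/∂n| = 800 Pa / 3.30×10⁻³ Pa/m = 242455 m ≈ 240 km

240 km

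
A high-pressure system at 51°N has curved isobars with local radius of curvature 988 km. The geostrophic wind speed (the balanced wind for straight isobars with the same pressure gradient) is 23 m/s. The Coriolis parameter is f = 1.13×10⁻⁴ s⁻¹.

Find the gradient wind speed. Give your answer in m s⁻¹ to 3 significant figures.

Around a high, pressure-gradient force acts outward with centrifugal, so Coriolis balances both:
fV = (1/ρ)|∂P/∂n| + V²/R  →  V² − fR·V + fR·V_g = 0
With fR = 1.13×10⁻⁴ × 988×10³ m = 112 m/s:
V = [fR − √((fR)² − 4 fR V_g)]/2 = [112 − √(112² − 4×112×23)]/2 = 32.4 m/s
Supergeostrophic (V > V_g = 23 m/s), as expected around a high.

32.4 m s⁻¹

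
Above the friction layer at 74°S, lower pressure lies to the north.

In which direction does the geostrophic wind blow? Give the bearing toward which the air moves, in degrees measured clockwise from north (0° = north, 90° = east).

270°

The pressure-gradient force points toward the north (bearing 000°).
Geostrophic balance: in the Southern Hemisphere the Coriolis force deflects motion to the left, so the geostrophic wind blows 90° to the left of the pressure-gradient force (low pressure on the right).
Rotating 000° by 90° counterclockwise gives 270° — the wind blows toward the west.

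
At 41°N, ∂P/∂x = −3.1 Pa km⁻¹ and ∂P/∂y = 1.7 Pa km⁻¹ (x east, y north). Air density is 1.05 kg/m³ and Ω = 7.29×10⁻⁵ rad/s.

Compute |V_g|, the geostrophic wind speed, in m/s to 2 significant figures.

Coriolis parameter at 41°N:
f = 2Ω sin φ = 2 × 7.29×10⁻⁵ × sin 41° = 9.57×10⁻⁵ s⁻¹
Component geostrophic relations (x east, y north):
u_g = −(1/(fρ)) ∂P/∂y,  v_g = (1/(fρ)) ∂P/∂x
u_g = −(1.7×10⁻³)/(9.57×10⁻⁵ × 1.05) = −16.9 m/s;  v_g = (−3.1×10⁻³)/(9.57×10⁻⁵ × 1.05) = −30.9 m/s
|V_g| = √(u_g² + v_g²) = 35.2 m/s

35 m/s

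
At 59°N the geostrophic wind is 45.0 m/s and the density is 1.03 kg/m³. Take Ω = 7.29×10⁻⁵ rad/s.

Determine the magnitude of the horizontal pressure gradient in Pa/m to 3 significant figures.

5.79×10⁻³ Pa/m

Coriolis parameter at 59°N:
f = 2Ω sin φ = 2 × 7.29×10⁻⁵ × sin 59° = 1.25×10⁻⁴ s⁻¹
Geostrophic balance rearranged: |∂P/∂n| = f ρ V_g
|∂P/∂n| = 1.25×10⁻⁴ × 1.03 × 45.0 = 5.79×10⁻³ Pa/m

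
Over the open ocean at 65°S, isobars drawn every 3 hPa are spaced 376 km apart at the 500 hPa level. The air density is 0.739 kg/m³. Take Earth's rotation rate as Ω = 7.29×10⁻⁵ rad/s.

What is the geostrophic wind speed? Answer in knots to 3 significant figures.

Coriolis parameter at 65°S:
f = 2Ω sin φ = 2 × 7.29×10⁻⁵ × sin 65° = 1.32×10⁻⁴ s⁻¹
Pressure gradient: |∂P/∂n| = 300 Pa / 376000 m = 7.98×10⁻⁴ Pa/m
Geostrophic balance (pressure-gradient force = Coriolis force):
V_g = (1/(fρ)) |∂P/∂n| = 7.98×10⁻⁴ / (1.32×10⁻⁴ × 0.739) = 8.17 m/s
Converting: 8.17 m/s × 1.944 = 15.9 knots

15.9 knots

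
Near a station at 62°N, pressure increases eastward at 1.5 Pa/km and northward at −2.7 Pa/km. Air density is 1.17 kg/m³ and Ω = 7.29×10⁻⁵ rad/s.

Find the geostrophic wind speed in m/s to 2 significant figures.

21 m/s

Coriolis parameter at 62°N:
f = 2Ω sin φ = 2 × 7.29×10⁻⁵ × sin 62° = 1.29×10⁻⁴ s⁻¹
Component geostrophic relations (x east, y north):
u_g = −(1/(fρ)) ∂P/∂y,  v_g = (1/(fρ)) ∂P/∂x
u_g = −(−2.7×10⁻³)/(1.29×10⁻⁴ × 1.17) = 17.9 m/s;  v_g = (1.5×10⁻³)/(1.29×10⁻⁴ × 1.17) = 9.96 m/s
|V_g| = √(u_g² + v_g²) = 20.5 m/s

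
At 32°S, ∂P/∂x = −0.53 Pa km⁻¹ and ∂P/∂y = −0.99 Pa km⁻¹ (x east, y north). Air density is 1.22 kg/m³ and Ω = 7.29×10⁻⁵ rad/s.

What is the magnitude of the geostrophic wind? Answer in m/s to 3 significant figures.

Coriolis parameter at 32°S:
f = 2Ω sin φ = 2 × 7.29×10⁻⁵ × sin 32° = 7.73×10⁻⁵ s⁻¹
In the Southern Hemisphere f is negative: f = −7.73×10⁻⁵ s⁻¹.
Component geostrophic relations (x east, y north):
u_g = −(1/(fρ)) ∂P/∂y,  v_g = (1/(fρ)) ∂P/∂x
u_g = −(−0.99×10⁻³)/(−7.73×10⁻⁵ × 1.22) = −10.5 m/s;  v_g = (−0.53×10⁻³)/(−7.73×10⁻⁵ × 1.22) = 5.62 m/s
|V_g| = √(u_g² + v_g²) = 11.9 m/s

11.9 m/s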